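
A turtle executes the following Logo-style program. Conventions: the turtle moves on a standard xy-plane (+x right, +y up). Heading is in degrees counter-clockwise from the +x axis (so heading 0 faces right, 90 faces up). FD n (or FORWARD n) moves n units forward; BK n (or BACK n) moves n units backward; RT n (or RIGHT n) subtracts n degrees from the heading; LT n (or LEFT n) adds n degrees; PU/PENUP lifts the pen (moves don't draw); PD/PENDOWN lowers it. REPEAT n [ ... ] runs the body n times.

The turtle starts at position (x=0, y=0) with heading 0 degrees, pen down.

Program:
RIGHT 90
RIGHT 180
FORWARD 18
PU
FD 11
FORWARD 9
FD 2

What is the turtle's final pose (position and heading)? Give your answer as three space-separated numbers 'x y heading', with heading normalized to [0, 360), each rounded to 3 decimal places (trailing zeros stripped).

Answer: 0 40 90

Derivation:
Executing turtle program step by step:
Start: pos=(0,0), heading=0, pen down
RT 90: heading 0 -> 270
RT 180: heading 270 -> 90
FD 18: (0,0) -> (0,18) [heading=90, draw]
PU: pen up
FD 11: (0,18) -> (0,29) [heading=90, move]
FD 9: (0,29) -> (0,38) [heading=90, move]
FD 2: (0,38) -> (0,40) [heading=90, move]
Final: pos=(0,40), heading=90, 1 segment(s) drawn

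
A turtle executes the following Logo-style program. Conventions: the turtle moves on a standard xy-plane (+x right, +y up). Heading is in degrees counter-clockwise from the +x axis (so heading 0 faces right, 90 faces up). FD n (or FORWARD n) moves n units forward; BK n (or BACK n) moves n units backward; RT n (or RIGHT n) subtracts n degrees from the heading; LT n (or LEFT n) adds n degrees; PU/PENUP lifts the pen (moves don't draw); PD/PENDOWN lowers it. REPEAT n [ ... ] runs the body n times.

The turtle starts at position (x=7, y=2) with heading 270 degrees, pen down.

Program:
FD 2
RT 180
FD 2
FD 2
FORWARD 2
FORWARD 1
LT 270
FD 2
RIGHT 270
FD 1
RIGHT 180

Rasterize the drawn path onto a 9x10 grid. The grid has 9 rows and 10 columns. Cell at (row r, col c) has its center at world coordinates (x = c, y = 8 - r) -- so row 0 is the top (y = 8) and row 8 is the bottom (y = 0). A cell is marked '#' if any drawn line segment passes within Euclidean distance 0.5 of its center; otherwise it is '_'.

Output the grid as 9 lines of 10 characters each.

Segment 0: (7,2) -> (7,0)
Segment 1: (7,0) -> (7,2)
Segment 2: (7,2) -> (7,4)
Segment 3: (7,4) -> (7,6)
Segment 4: (7,6) -> (7,7)
Segment 5: (7,7) -> (9,7)
Segment 6: (9,7) -> (9,8)

Answer: _________#
_______###
_______#__
_______#__
_______#__
_______#__
_______#__
_______#__
_______#__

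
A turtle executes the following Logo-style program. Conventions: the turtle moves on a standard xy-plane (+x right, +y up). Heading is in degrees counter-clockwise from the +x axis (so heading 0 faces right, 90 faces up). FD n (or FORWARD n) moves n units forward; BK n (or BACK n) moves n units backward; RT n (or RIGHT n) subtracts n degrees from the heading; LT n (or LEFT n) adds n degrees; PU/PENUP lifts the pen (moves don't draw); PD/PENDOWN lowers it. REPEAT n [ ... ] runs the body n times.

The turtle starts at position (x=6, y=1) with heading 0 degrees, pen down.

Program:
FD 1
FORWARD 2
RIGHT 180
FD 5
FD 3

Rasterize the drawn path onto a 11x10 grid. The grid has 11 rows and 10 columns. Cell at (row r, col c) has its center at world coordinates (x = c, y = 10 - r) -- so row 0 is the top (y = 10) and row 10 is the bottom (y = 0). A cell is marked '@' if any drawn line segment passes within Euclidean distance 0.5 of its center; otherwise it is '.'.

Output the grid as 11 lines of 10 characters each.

Segment 0: (6,1) -> (7,1)
Segment 1: (7,1) -> (9,1)
Segment 2: (9,1) -> (4,1)
Segment 3: (4,1) -> (1,1)

Answer: ..........
..........
..........
..........
..........
..........
..........
..........
..........
.@@@@@@@@@
..........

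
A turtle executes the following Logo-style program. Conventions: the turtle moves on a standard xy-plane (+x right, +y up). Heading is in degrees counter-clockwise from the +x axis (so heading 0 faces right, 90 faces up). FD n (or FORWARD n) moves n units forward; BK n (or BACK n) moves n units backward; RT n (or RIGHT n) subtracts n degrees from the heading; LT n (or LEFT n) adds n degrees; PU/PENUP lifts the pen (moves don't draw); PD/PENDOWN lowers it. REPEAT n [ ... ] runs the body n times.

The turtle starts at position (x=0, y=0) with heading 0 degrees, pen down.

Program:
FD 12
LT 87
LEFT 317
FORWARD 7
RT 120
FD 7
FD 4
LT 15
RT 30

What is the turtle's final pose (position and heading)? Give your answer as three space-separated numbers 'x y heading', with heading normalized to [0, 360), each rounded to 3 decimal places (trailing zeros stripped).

Executing turtle program step by step:
Start: pos=(0,0), heading=0, pen down
FD 12: (0,0) -> (12,0) [heading=0, draw]
LT 87: heading 0 -> 87
LT 317: heading 87 -> 44
FD 7: (12,0) -> (17.035,4.863) [heading=44, draw]
RT 120: heading 44 -> 284
FD 7: (17.035,4.863) -> (18.729,-1.929) [heading=284, draw]
FD 4: (18.729,-1.929) -> (19.697,-5.811) [heading=284, draw]
LT 15: heading 284 -> 299
RT 30: heading 299 -> 269
Final: pos=(19.697,-5.811), heading=269, 4 segment(s) drawn

Answer: 19.697 -5.811 269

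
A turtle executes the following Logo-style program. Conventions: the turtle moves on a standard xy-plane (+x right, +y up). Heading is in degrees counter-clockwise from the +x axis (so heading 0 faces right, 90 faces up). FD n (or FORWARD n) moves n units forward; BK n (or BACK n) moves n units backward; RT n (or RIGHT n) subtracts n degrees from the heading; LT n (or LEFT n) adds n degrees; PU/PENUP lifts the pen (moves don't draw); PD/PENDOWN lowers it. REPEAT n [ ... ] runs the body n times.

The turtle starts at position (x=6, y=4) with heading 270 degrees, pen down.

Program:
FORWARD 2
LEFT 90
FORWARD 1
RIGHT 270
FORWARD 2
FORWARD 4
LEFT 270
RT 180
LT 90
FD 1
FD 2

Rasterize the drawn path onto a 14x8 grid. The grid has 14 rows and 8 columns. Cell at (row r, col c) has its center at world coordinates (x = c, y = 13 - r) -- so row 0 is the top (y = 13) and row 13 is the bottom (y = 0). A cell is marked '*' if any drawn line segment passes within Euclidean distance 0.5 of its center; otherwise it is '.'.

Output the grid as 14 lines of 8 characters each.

Segment 0: (6,4) -> (6,2)
Segment 1: (6,2) -> (7,2)
Segment 2: (7,2) -> (7,4)
Segment 3: (7,4) -> (7,8)
Segment 4: (7,8) -> (7,7)
Segment 5: (7,7) -> (7,5)

Answer: ........
........
........
........
........
.......*
.......*
.......*
.......*
......**
......**
......**
........
........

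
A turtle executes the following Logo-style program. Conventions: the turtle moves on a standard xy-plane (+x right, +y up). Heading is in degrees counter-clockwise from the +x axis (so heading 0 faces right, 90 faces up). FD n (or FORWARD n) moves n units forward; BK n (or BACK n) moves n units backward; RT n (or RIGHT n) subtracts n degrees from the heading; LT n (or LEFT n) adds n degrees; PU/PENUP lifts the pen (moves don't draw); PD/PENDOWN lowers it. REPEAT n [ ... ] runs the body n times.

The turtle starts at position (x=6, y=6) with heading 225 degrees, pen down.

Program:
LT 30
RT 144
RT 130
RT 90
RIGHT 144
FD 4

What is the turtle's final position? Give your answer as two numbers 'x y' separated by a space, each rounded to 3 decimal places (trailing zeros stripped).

Executing turtle program step by step:
Start: pos=(6,6), heading=225, pen down
LT 30: heading 225 -> 255
RT 144: heading 255 -> 111
RT 130: heading 111 -> 341
RT 90: heading 341 -> 251
RT 144: heading 251 -> 107
FD 4: (6,6) -> (4.831,9.825) [heading=107, draw]
Final: pos=(4.831,9.825), heading=107, 1 segment(s) drawn

Answer: 4.831 9.825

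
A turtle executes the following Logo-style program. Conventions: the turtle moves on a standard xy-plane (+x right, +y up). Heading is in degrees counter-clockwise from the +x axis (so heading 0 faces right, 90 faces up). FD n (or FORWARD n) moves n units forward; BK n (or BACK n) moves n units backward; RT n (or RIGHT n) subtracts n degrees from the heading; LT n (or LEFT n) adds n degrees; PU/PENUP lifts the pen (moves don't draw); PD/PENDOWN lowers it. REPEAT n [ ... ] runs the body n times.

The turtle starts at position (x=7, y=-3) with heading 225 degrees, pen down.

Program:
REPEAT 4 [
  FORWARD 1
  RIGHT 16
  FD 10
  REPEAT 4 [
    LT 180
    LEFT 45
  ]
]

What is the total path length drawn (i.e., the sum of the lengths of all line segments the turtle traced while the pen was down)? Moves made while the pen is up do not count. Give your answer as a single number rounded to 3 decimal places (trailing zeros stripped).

Executing turtle program step by step:
Start: pos=(7,-3), heading=225, pen down
REPEAT 4 [
  -- iteration 1/4 --
  FD 1: (7,-3) -> (6.293,-3.707) [heading=225, draw]
  RT 16: heading 225 -> 209
  FD 10: (6.293,-3.707) -> (-2.453,-8.555) [heading=209, draw]
  REPEAT 4 [
    -- iteration 1/4 --
    LT 180: heading 209 -> 29
    LT 45: heading 29 -> 74
    -- iteration 2/4 --
    LT 180: heading 74 -> 254
    LT 45: heading 254 -> 299
    -- iteration 3/4 --
    LT 180: heading 299 -> 119
    LT 45: heading 119 -> 164
    -- iteration 4/4 --
    LT 180: heading 164 -> 344
    LT 45: heading 344 -> 29
  ]
  -- iteration 2/4 --
  FD 1: (-2.453,-8.555) -> (-1.579,-8.07) [heading=29, draw]
  RT 16: heading 29 -> 13
  FD 10: (-1.579,-8.07) -> (8.165,-5.821) [heading=13, draw]
  REPEAT 4 [
    -- iteration 1/4 --
    LT 180: heading 13 -> 193
    LT 45: heading 193 -> 238
    -- iteration 2/4 --
    LT 180: heading 238 -> 58
    LT 45: heading 58 -> 103
    -- iteration 3/4 --
    LT 180: heading 103 -> 283
    LT 45: heading 283 -> 328
    -- iteration 4/4 --
    LT 180: heading 328 -> 148
    LT 45: heading 148 -> 193
  ]
  -- iteration 3/4 --
  FD 1: (8.165,-5.821) -> (7.191,-6.046) [heading=193, draw]
  RT 16: heading 193 -> 177
  FD 10: (7.191,-6.046) -> (-2.796,-5.522) [heading=177, draw]
  REPEAT 4 [
    -- iteration 1/4 --
    LT 180: heading 177 -> 357
    LT 45: heading 357 -> 42
    -- iteration 2/4 --
    LT 180: heading 42 -> 222
    LT 45: heading 222 -> 267
    -- iteration 3/4 --
    LT 180: heading 267 -> 87
    LT 45: heading 87 -> 132
    -- iteration 4/4 --
    LT 180: heading 132 -> 312
    LT 45: heading 312 -> 357
  ]
  -- iteration 4/4 --
  FD 1: (-2.796,-5.522) -> (-1.797,-5.575) [heading=357, draw]
  RT 16: heading 357 -> 341
  FD 10: (-1.797,-5.575) -> (7.658,-8.83) [heading=341, draw]
  REPEAT 4 [
    -- iteration 1/4 --
    LT 180: heading 341 -> 161
    LT 45: heading 161 -> 206
    -- iteration 2/4 --
    LT 180: heading 206 -> 26
    LT 45: heading 26 -> 71
    -- iteration 3/4 --
    LT 180: heading 71 -> 251
    LT 45: heading 251 -> 296
    -- iteration 4/4 --
    LT 180: heading 296 -> 116
    LT 45: heading 116 -> 161
  ]
]
Final: pos=(7.658,-8.83), heading=161, 8 segment(s) drawn

Segment lengths:
  seg 1: (7,-3) -> (6.293,-3.707), length = 1
  seg 2: (6.293,-3.707) -> (-2.453,-8.555), length = 10
  seg 3: (-2.453,-8.555) -> (-1.579,-8.07), length = 1
  seg 4: (-1.579,-8.07) -> (8.165,-5.821), length = 10
  seg 5: (8.165,-5.821) -> (7.191,-6.046), length = 1
  seg 6: (7.191,-6.046) -> (-2.796,-5.522), length = 10
  seg 7: (-2.796,-5.522) -> (-1.797,-5.575), length = 1
  seg 8: (-1.797,-5.575) -> (7.658,-8.83), length = 10
Total = 44

Answer: 44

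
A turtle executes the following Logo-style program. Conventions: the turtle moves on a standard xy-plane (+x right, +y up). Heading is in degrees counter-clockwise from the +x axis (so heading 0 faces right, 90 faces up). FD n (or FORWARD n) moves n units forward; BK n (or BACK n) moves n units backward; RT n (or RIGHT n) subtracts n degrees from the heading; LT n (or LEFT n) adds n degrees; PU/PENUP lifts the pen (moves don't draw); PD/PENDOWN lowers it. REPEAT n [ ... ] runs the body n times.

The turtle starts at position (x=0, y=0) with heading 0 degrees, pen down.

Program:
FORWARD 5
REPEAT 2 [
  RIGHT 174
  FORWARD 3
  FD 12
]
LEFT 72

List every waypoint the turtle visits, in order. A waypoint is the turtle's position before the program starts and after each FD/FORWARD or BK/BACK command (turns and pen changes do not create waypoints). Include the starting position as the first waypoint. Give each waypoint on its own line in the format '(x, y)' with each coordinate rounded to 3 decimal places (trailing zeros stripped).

Executing turtle program step by step:
Start: pos=(0,0), heading=0, pen down
FD 5: (0,0) -> (5,0) [heading=0, draw]
REPEAT 2 [
  -- iteration 1/2 --
  RT 174: heading 0 -> 186
  FD 3: (5,0) -> (2.016,-0.314) [heading=186, draw]
  FD 12: (2.016,-0.314) -> (-9.918,-1.568) [heading=186, draw]
  -- iteration 2/2 --
  RT 174: heading 186 -> 12
  FD 3: (-9.918,-1.568) -> (-6.983,-0.944) [heading=12, draw]
  FD 12: (-6.983,-0.944) -> (4.754,1.551) [heading=12, draw]
]
LT 72: heading 12 -> 84
Final: pos=(4.754,1.551), heading=84, 5 segment(s) drawn
Waypoints (6 total):
(0, 0)
(5, 0)
(2.016, -0.314)
(-9.918, -1.568)
(-6.983, -0.944)
(4.754, 1.551)

Answer: (0, 0)
(5, 0)
(2.016, -0.314)
(-9.918, -1.568)
(-6.983, -0.944)
(4.754, 1.551)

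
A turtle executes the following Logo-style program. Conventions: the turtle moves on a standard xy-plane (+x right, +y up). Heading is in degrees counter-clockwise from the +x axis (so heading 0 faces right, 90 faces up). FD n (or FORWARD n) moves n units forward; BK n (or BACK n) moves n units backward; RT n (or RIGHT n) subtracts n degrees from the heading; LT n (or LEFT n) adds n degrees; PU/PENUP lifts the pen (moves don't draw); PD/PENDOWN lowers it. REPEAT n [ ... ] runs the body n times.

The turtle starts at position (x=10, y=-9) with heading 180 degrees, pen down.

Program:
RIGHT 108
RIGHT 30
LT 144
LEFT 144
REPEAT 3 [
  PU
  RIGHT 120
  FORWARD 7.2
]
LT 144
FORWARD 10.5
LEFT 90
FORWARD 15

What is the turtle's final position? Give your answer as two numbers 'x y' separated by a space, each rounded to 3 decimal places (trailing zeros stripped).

Answer: -7.974 -5.509

Derivation:
Executing turtle program step by step:
Start: pos=(10,-9), heading=180, pen down
RT 108: heading 180 -> 72
RT 30: heading 72 -> 42
LT 144: heading 42 -> 186
LT 144: heading 186 -> 330
REPEAT 3 [
  -- iteration 1/3 --
  PU: pen up
  RT 120: heading 330 -> 210
  FD 7.2: (10,-9) -> (3.765,-12.6) [heading=210, move]
  -- iteration 2/3 --
  PU: pen up
  RT 120: heading 210 -> 90
  FD 7.2: (3.765,-12.6) -> (3.765,-5.4) [heading=90, move]
  -- iteration 3/3 --
  PU: pen up
  RT 120: heading 90 -> 330
  FD 7.2: (3.765,-5.4) -> (10,-9) [heading=330, move]
]
LT 144: heading 330 -> 114
FD 10.5: (10,-9) -> (5.729,0.592) [heading=114, move]
LT 90: heading 114 -> 204
FD 15: (5.729,0.592) -> (-7.974,-5.509) [heading=204, move]
Final: pos=(-7.974,-5.509), heading=204, 0 segment(s) drawn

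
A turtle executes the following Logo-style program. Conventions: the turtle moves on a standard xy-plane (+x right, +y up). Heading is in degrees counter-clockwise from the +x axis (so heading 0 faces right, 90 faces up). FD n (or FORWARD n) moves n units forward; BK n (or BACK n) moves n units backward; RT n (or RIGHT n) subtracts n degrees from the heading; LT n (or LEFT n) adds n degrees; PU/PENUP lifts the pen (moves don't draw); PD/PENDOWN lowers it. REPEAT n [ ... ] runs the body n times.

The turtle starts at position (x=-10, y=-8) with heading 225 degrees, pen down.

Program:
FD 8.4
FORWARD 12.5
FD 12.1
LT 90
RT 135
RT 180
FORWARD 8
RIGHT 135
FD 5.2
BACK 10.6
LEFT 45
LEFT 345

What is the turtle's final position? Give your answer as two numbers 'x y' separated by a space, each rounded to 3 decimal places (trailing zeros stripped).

Answer: -21.516 -27.516

Derivation:
Executing turtle program step by step:
Start: pos=(-10,-8), heading=225, pen down
FD 8.4: (-10,-8) -> (-15.94,-13.94) [heading=225, draw]
FD 12.5: (-15.94,-13.94) -> (-24.779,-22.779) [heading=225, draw]
FD 12.1: (-24.779,-22.779) -> (-33.335,-31.335) [heading=225, draw]
LT 90: heading 225 -> 315
RT 135: heading 315 -> 180
RT 180: heading 180 -> 0
FD 8: (-33.335,-31.335) -> (-25.335,-31.335) [heading=0, draw]
RT 135: heading 0 -> 225
FD 5.2: (-25.335,-31.335) -> (-29.011,-35.011) [heading=225, draw]
BK 10.6: (-29.011,-35.011) -> (-21.516,-27.516) [heading=225, draw]
LT 45: heading 225 -> 270
LT 345: heading 270 -> 255
Final: pos=(-21.516,-27.516), heading=255, 6 segment(s) drawn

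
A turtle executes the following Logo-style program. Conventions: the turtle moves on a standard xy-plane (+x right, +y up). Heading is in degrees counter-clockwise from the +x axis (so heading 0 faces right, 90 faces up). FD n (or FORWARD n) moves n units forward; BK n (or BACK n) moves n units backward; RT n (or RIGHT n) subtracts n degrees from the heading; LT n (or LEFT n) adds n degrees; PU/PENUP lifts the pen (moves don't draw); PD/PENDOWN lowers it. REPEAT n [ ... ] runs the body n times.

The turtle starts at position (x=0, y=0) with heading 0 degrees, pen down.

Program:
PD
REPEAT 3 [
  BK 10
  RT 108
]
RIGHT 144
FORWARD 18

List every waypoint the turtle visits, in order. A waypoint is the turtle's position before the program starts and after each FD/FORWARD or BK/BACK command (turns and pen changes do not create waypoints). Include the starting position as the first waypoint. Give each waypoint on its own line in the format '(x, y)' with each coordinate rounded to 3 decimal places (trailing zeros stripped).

Executing turtle program step by step:
Start: pos=(0,0), heading=0, pen down
PD: pen down
REPEAT 3 [
  -- iteration 1/3 --
  BK 10: (0,0) -> (-10,0) [heading=0, draw]
  RT 108: heading 0 -> 252
  -- iteration 2/3 --
  BK 10: (-10,0) -> (-6.91,9.511) [heading=252, draw]
  RT 108: heading 252 -> 144
  -- iteration 3/3 --
  BK 10: (-6.91,9.511) -> (1.18,3.633) [heading=144, draw]
  RT 108: heading 144 -> 36
]
RT 144: heading 36 -> 252
FD 18: (1.18,3.633) -> (-4.382,-13.486) [heading=252, draw]
Final: pos=(-4.382,-13.486), heading=252, 4 segment(s) drawn
Waypoints (5 total):
(0, 0)
(-10, 0)
(-6.91, 9.511)
(1.18, 3.633)
(-4.382, -13.486)

Answer: (0, 0)
(-10, 0)
(-6.91, 9.511)
(1.18, 3.633)
(-4.382, -13.486)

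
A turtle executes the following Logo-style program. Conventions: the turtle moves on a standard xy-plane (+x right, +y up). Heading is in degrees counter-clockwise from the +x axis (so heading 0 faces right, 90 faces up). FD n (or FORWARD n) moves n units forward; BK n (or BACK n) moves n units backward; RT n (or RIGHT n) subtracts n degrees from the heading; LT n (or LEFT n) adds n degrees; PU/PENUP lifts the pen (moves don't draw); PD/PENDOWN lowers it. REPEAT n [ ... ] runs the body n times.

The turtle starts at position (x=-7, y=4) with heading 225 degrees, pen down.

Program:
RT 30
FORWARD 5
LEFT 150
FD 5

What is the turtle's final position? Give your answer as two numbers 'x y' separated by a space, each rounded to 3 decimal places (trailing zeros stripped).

Answer: -7 1.412

Derivation:
Executing turtle program step by step:
Start: pos=(-7,4), heading=225, pen down
RT 30: heading 225 -> 195
FD 5: (-7,4) -> (-11.83,2.706) [heading=195, draw]
LT 150: heading 195 -> 345
FD 5: (-11.83,2.706) -> (-7,1.412) [heading=345, draw]
Final: pos=(-7,1.412), heading=345, 2 segment(s) drawn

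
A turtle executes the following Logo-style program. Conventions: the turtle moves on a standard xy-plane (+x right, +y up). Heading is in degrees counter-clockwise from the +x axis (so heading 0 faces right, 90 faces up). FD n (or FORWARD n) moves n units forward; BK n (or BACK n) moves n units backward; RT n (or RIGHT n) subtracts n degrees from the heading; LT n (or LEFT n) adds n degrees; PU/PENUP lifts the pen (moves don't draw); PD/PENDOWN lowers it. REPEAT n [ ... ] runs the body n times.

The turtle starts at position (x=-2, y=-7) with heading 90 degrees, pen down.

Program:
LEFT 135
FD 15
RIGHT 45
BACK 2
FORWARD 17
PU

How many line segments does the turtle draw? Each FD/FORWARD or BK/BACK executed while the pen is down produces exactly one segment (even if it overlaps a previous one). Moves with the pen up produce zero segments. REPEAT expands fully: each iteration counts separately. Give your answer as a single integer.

Executing turtle program step by step:
Start: pos=(-2,-7), heading=90, pen down
LT 135: heading 90 -> 225
FD 15: (-2,-7) -> (-12.607,-17.607) [heading=225, draw]
RT 45: heading 225 -> 180
BK 2: (-12.607,-17.607) -> (-10.607,-17.607) [heading=180, draw]
FD 17: (-10.607,-17.607) -> (-27.607,-17.607) [heading=180, draw]
PU: pen up
Final: pos=(-27.607,-17.607), heading=180, 3 segment(s) drawn
Segments drawn: 3

Answer: 3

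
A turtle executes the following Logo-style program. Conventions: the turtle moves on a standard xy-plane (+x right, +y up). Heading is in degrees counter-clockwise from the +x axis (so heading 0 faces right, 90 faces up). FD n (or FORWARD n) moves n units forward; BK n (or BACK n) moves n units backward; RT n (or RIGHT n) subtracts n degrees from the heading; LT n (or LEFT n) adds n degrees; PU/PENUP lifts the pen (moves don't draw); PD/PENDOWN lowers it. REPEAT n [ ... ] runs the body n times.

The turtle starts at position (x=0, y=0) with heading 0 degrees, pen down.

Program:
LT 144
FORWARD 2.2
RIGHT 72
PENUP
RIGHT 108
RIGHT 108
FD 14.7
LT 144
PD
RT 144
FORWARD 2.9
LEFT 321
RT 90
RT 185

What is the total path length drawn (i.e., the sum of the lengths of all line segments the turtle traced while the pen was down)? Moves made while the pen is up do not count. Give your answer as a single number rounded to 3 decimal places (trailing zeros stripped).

Answer: 5.1

Derivation:
Executing turtle program step by step:
Start: pos=(0,0), heading=0, pen down
LT 144: heading 0 -> 144
FD 2.2: (0,0) -> (-1.78,1.293) [heading=144, draw]
RT 72: heading 144 -> 72
PU: pen up
RT 108: heading 72 -> 324
RT 108: heading 324 -> 216
FD 14.7: (-1.78,1.293) -> (-13.672,-7.347) [heading=216, move]
LT 144: heading 216 -> 0
PD: pen down
RT 144: heading 0 -> 216
FD 2.9: (-13.672,-7.347) -> (-16.019,-9.052) [heading=216, draw]
LT 321: heading 216 -> 177
RT 90: heading 177 -> 87
RT 185: heading 87 -> 262
Final: pos=(-16.019,-9.052), heading=262, 2 segment(s) drawn

Segment lengths:
  seg 1: (0,0) -> (-1.78,1.293), length = 2.2
  seg 2: (-13.672,-7.347) -> (-16.019,-9.052), length = 2.9
Total = 5.1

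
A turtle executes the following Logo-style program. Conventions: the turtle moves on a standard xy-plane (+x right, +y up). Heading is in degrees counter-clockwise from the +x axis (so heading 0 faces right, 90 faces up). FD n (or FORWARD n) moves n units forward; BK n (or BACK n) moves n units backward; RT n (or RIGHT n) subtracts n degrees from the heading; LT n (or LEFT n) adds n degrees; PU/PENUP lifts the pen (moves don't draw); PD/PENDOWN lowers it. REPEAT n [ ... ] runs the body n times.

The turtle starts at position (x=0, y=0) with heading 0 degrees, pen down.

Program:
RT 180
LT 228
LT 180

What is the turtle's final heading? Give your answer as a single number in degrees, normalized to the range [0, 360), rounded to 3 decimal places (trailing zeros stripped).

Answer: 228

Derivation:
Executing turtle program step by step:
Start: pos=(0,0), heading=0, pen down
RT 180: heading 0 -> 180
LT 228: heading 180 -> 48
LT 180: heading 48 -> 228
Final: pos=(0,0), heading=228, 0 segment(s) drawn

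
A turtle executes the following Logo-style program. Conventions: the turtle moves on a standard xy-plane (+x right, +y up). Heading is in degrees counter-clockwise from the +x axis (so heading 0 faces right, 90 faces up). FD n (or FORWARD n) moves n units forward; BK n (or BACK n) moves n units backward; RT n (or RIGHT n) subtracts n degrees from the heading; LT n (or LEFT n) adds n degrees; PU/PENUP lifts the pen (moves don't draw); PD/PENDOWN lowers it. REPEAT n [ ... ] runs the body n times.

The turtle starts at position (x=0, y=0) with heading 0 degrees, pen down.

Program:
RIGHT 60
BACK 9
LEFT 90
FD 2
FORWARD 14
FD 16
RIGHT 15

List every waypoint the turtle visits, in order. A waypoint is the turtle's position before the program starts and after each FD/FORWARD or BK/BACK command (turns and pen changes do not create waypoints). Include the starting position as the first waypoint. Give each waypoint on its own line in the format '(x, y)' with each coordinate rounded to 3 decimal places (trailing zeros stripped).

Answer: (0, 0)
(-4.5, 7.794)
(-2.768, 8.794)
(9.356, 15.794)
(23.213, 23.794)

Derivation:
Executing turtle program step by step:
Start: pos=(0,0), heading=0, pen down
RT 60: heading 0 -> 300
BK 9: (0,0) -> (-4.5,7.794) [heading=300, draw]
LT 90: heading 300 -> 30
FD 2: (-4.5,7.794) -> (-2.768,8.794) [heading=30, draw]
FD 14: (-2.768,8.794) -> (9.356,15.794) [heading=30, draw]
FD 16: (9.356,15.794) -> (23.213,23.794) [heading=30, draw]
RT 15: heading 30 -> 15
Final: pos=(23.213,23.794), heading=15, 4 segment(s) drawn
Waypoints (5 total):
(0, 0)
(-4.5, 7.794)
(-2.768, 8.794)
(9.356, 15.794)
(23.213, 23.794)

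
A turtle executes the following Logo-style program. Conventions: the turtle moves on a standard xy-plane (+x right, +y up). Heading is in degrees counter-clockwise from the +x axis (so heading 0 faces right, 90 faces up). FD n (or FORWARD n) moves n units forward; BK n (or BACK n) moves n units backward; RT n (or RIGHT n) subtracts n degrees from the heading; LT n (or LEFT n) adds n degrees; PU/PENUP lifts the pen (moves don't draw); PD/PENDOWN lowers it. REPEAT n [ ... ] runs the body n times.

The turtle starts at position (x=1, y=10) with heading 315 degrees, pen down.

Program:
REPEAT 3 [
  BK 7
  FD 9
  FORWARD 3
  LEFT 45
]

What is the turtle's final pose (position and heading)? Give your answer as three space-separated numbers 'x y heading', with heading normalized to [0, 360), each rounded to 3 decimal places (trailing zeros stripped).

Executing turtle program step by step:
Start: pos=(1,10), heading=315, pen down
REPEAT 3 [
  -- iteration 1/3 --
  BK 7: (1,10) -> (-3.95,14.95) [heading=315, draw]
  FD 9: (-3.95,14.95) -> (2.414,8.586) [heading=315, draw]
  FD 3: (2.414,8.586) -> (4.536,6.464) [heading=315, draw]
  LT 45: heading 315 -> 0
  -- iteration 2/3 --
  BK 7: (4.536,6.464) -> (-2.464,6.464) [heading=0, draw]
  FD 9: (-2.464,6.464) -> (6.536,6.464) [heading=0, draw]
  FD 3: (6.536,6.464) -> (9.536,6.464) [heading=0, draw]
  LT 45: heading 0 -> 45
  -- iteration 3/3 --
  BK 7: (9.536,6.464) -> (4.586,1.515) [heading=45, draw]
  FD 9: (4.586,1.515) -> (10.95,7.879) [heading=45, draw]
  FD 3: (10.95,7.879) -> (13.071,10) [heading=45, draw]
  LT 45: heading 45 -> 90
]
Final: pos=(13.071,10), heading=90, 9 segment(s) drawn

Answer: 13.071 10 90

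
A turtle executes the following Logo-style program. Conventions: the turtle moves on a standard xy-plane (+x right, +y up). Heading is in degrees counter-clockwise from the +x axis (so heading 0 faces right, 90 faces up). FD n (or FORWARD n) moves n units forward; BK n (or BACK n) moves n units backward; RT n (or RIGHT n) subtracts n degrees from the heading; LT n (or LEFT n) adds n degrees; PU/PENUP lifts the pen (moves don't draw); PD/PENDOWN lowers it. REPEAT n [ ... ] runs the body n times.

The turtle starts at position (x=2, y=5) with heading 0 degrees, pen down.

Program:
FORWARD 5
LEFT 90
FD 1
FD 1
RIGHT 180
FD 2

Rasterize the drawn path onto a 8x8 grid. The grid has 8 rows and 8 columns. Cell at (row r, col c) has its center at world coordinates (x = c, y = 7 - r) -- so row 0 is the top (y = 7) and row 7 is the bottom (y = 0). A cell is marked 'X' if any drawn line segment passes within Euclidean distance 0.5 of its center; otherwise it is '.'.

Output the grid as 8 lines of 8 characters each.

Answer: .......X
.......X
..XXXXXX
........
........
........
........
........

Derivation:
Segment 0: (2,5) -> (7,5)
Segment 1: (7,5) -> (7,6)
Segment 2: (7,6) -> (7,7)
Segment 3: (7,7) -> (7,5)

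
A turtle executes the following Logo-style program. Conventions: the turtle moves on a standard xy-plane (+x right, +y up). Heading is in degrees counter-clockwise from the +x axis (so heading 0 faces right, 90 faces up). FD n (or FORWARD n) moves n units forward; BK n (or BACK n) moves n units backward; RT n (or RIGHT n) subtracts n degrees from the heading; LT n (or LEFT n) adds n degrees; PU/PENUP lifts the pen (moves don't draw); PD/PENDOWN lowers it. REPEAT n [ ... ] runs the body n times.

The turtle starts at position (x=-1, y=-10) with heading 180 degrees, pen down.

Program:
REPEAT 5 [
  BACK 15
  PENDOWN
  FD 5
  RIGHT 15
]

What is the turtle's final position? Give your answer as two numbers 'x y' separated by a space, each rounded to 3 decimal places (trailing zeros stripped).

Answer: 39.391 -33.32

Derivation:
Executing turtle program step by step:
Start: pos=(-1,-10), heading=180, pen down
REPEAT 5 [
  -- iteration 1/5 --
  BK 15: (-1,-10) -> (14,-10) [heading=180, draw]
  PD: pen down
  FD 5: (14,-10) -> (9,-10) [heading=180, draw]
  RT 15: heading 180 -> 165
  -- iteration 2/5 --
  BK 15: (9,-10) -> (23.489,-13.882) [heading=165, draw]
  PD: pen down
  FD 5: (23.489,-13.882) -> (18.659,-12.588) [heading=165, draw]
  RT 15: heading 165 -> 150
  -- iteration 3/5 --
  BK 15: (18.659,-12.588) -> (31.65,-20.088) [heading=150, draw]
  PD: pen down
  FD 5: (31.65,-20.088) -> (27.32,-17.588) [heading=150, draw]
  RT 15: heading 150 -> 135
  -- iteration 4/5 --
  BK 15: (27.32,-17.588) -> (37.926,-28.195) [heading=135, draw]
  PD: pen down
  FD 5: (37.926,-28.195) -> (34.391,-24.659) [heading=135, draw]
  RT 15: heading 135 -> 120
  -- iteration 5/5 --
  BK 15: (34.391,-24.659) -> (41.891,-37.65) [heading=120, draw]
  PD: pen down
  FD 5: (41.891,-37.65) -> (39.391,-33.32) [heading=120, draw]
  RT 15: heading 120 -> 105
]
Final: pos=(39.391,-33.32), heading=105, 10 segment(s) drawn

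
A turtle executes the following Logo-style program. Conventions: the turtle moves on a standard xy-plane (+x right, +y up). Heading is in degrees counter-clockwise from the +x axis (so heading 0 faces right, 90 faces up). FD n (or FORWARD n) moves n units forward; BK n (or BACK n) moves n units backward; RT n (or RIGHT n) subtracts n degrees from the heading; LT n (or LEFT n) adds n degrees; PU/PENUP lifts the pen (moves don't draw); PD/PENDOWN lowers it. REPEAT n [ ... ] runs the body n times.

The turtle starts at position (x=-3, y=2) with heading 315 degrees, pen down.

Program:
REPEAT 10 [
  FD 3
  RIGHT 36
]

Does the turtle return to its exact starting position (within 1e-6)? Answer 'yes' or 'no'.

Answer: yes

Derivation:
Executing turtle program step by step:
Start: pos=(-3,2), heading=315, pen down
REPEAT 10 [
  -- iteration 1/10 --
  FD 3: (-3,2) -> (-0.879,-0.121) [heading=315, draw]
  RT 36: heading 315 -> 279
  -- iteration 2/10 --
  FD 3: (-0.879,-0.121) -> (-0.409,-3.084) [heading=279, draw]
  RT 36: heading 279 -> 243
  -- iteration 3/10 --
  FD 3: (-0.409,-3.084) -> (-1.771,-5.757) [heading=243, draw]
  RT 36: heading 243 -> 207
  -- iteration 4/10 --
  FD 3: (-1.771,-5.757) -> (-4.444,-7.119) [heading=207, draw]
  RT 36: heading 207 -> 171
  -- iteration 5/10 --
  FD 3: (-4.444,-7.119) -> (-7.407,-6.65) [heading=171, draw]
  RT 36: heading 171 -> 135
  -- iteration 6/10 --
  FD 3: (-7.407,-6.65) -> (-9.529,-4.529) [heading=135, draw]
  RT 36: heading 135 -> 99
  -- iteration 7/10 --
  FD 3: (-9.529,-4.529) -> (-9.998,-1.566) [heading=99, draw]
  RT 36: heading 99 -> 63
  -- iteration 8/10 --
  FD 3: (-9.998,-1.566) -> (-8.636,1.107) [heading=63, draw]
  RT 36: heading 63 -> 27
  -- iteration 9/10 --
  FD 3: (-8.636,1.107) -> (-5.963,2.469) [heading=27, draw]
  RT 36: heading 27 -> 351
  -- iteration 10/10 --
  FD 3: (-5.963,2.469) -> (-3,2) [heading=351, draw]
  RT 36: heading 351 -> 315
]
Final: pos=(-3,2), heading=315, 10 segment(s) drawn

Start position: (-3, 2)
Final position: (-3, 2)
Distance = 0; < 1e-6 -> CLOSED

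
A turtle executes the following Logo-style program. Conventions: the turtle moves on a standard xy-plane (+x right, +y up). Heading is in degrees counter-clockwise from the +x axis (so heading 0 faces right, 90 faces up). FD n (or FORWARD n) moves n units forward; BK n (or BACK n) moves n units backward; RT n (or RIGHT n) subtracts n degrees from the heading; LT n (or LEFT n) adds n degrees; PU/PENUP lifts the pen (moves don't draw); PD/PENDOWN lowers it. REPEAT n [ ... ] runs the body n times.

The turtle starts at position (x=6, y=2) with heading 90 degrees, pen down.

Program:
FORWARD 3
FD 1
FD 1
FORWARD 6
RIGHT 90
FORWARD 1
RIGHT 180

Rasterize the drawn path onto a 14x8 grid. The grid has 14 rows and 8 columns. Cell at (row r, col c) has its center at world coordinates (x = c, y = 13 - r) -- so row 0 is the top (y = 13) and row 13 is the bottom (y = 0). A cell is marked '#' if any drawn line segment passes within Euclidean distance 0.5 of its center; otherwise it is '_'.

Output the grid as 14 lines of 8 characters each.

Segment 0: (6,2) -> (6,5)
Segment 1: (6,5) -> (6,6)
Segment 2: (6,6) -> (6,7)
Segment 3: (6,7) -> (6,13)
Segment 4: (6,13) -> (7,13)

Answer: ______##
______#_
______#_
______#_
______#_
______#_
______#_
______#_
______#_
______#_
______#_
______#_
________
________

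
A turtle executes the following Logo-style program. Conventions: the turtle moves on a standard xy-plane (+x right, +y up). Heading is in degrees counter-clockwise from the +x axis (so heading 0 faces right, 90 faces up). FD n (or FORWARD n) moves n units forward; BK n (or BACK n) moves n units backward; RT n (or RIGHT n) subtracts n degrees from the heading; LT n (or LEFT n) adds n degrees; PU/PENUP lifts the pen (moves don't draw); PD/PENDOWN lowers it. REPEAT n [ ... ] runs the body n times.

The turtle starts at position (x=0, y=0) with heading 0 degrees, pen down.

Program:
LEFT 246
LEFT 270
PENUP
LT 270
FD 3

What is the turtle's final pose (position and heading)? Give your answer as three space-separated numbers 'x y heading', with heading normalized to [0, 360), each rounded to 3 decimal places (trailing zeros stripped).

Answer: 1.22 2.741 66

Derivation:
Executing turtle program step by step:
Start: pos=(0,0), heading=0, pen down
LT 246: heading 0 -> 246
LT 270: heading 246 -> 156
PU: pen up
LT 270: heading 156 -> 66
FD 3: (0,0) -> (1.22,2.741) [heading=66, move]
Final: pos=(1.22,2.741), heading=66, 0 segment(s) drawn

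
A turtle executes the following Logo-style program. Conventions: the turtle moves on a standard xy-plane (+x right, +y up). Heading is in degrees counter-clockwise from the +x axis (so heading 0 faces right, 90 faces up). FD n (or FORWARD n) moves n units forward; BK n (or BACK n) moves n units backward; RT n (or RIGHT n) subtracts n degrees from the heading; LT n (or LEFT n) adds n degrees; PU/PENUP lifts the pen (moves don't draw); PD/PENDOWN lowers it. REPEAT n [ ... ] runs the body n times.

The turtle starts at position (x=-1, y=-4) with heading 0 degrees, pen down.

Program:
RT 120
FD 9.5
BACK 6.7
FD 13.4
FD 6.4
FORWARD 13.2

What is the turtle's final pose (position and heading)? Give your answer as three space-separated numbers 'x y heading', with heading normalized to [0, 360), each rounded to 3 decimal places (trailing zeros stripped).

Answer: -18.9 -35.004 240

Derivation:
Executing turtle program step by step:
Start: pos=(-1,-4), heading=0, pen down
RT 120: heading 0 -> 240
FD 9.5: (-1,-4) -> (-5.75,-12.227) [heading=240, draw]
BK 6.7: (-5.75,-12.227) -> (-2.4,-6.425) [heading=240, draw]
FD 13.4: (-2.4,-6.425) -> (-9.1,-18.03) [heading=240, draw]
FD 6.4: (-9.1,-18.03) -> (-12.3,-23.572) [heading=240, draw]
FD 13.2: (-12.3,-23.572) -> (-18.9,-35.004) [heading=240, draw]
Final: pos=(-18.9,-35.004), heading=240, 5 segment(s) drawn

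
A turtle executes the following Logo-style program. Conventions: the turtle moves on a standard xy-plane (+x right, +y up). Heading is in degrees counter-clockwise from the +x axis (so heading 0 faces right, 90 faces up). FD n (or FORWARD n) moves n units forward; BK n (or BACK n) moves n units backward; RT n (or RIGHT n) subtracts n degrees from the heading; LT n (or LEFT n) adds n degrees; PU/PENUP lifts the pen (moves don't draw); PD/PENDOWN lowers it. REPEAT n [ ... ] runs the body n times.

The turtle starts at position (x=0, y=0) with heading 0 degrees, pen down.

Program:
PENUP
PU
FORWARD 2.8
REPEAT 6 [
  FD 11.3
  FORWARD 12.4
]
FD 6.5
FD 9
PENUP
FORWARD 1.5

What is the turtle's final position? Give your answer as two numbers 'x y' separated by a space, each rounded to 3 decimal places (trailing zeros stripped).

Executing turtle program step by step:
Start: pos=(0,0), heading=0, pen down
PU: pen up
PU: pen up
FD 2.8: (0,0) -> (2.8,0) [heading=0, move]
REPEAT 6 [
  -- iteration 1/6 --
  FD 11.3: (2.8,0) -> (14.1,0) [heading=0, move]
  FD 12.4: (14.1,0) -> (26.5,0) [heading=0, move]
  -- iteration 2/6 --
  FD 11.3: (26.5,0) -> (37.8,0) [heading=0, move]
  FD 12.4: (37.8,0) -> (50.2,0) [heading=0, move]
  -- iteration 3/6 --
  FD 11.3: (50.2,0) -> (61.5,0) [heading=0, move]
  FD 12.4: (61.5,0) -> (73.9,0) [heading=0, move]
  -- iteration 4/6 --
  FD 11.3: (73.9,0) -> (85.2,0) [heading=0, move]
  FD 12.4: (85.2,0) -> (97.6,0) [heading=0, move]
  -- iteration 5/6 --
  FD 11.3: (97.6,0) -> (108.9,0) [heading=0, move]
  FD 12.4: (108.9,0) -> (121.3,0) [heading=0, move]
  -- iteration 6/6 --
  FD 11.3: (121.3,0) -> (132.6,0) [heading=0, move]
  FD 12.4: (132.6,0) -> (145,0) [heading=0, move]
]
FD 6.5: (145,0) -> (151.5,0) [heading=0, move]
FD 9: (151.5,0) -> (160.5,0) [heading=0, move]
PU: pen up
FD 1.5: (160.5,0) -> (162,0) [heading=0, move]
Final: pos=(162,0), heading=0, 0 segment(s) drawn

Answer: 162 0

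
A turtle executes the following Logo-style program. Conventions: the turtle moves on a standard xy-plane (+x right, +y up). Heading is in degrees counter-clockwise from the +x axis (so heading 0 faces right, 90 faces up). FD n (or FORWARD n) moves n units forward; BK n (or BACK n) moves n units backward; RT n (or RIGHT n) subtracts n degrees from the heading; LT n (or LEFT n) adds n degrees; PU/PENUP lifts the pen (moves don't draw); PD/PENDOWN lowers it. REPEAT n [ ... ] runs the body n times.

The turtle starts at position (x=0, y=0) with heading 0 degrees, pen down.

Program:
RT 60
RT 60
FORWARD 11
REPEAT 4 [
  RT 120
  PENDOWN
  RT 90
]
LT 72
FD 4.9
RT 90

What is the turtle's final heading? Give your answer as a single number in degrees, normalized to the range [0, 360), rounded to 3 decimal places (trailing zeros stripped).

Answer: 102

Derivation:
Executing turtle program step by step:
Start: pos=(0,0), heading=0, pen down
RT 60: heading 0 -> 300
RT 60: heading 300 -> 240
FD 11: (0,0) -> (-5.5,-9.526) [heading=240, draw]
REPEAT 4 [
  -- iteration 1/4 --
  RT 120: heading 240 -> 120
  PD: pen down
  RT 90: heading 120 -> 30
  -- iteration 2/4 --
  RT 120: heading 30 -> 270
  PD: pen down
  RT 90: heading 270 -> 180
  -- iteration 3/4 --
  RT 120: heading 180 -> 60
  PD: pen down
  RT 90: heading 60 -> 330
  -- iteration 4/4 --
  RT 120: heading 330 -> 210
  PD: pen down
  RT 90: heading 210 -> 120
]
LT 72: heading 120 -> 192
FD 4.9: (-5.5,-9.526) -> (-10.293,-10.545) [heading=192, draw]
RT 90: heading 192 -> 102
Final: pos=(-10.293,-10.545), heading=102, 2 segment(s) drawn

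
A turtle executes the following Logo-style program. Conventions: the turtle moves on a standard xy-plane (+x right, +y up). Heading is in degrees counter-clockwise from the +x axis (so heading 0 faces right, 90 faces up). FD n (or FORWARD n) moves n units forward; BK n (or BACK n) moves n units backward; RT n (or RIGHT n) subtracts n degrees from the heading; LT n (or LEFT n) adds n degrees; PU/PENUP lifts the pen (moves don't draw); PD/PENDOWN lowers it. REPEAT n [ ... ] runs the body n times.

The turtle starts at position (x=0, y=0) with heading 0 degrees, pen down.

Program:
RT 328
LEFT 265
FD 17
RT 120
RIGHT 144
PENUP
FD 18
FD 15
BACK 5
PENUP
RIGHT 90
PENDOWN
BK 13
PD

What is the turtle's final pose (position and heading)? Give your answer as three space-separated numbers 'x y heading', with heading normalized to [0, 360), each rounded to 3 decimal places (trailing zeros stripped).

Answer: 24.12 11.005 303

Derivation:
Executing turtle program step by step:
Start: pos=(0,0), heading=0, pen down
RT 328: heading 0 -> 32
LT 265: heading 32 -> 297
FD 17: (0,0) -> (7.718,-15.147) [heading=297, draw]
RT 120: heading 297 -> 177
RT 144: heading 177 -> 33
PU: pen up
FD 18: (7.718,-15.147) -> (22.814,-5.344) [heading=33, move]
FD 15: (22.814,-5.344) -> (35.394,2.826) [heading=33, move]
BK 5: (35.394,2.826) -> (31.201,0.103) [heading=33, move]
PU: pen up
RT 90: heading 33 -> 303
PD: pen down
BK 13: (31.201,0.103) -> (24.12,11.005) [heading=303, draw]
PD: pen down
Final: pos=(24.12,11.005), heading=303, 2 segment(s) drawn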